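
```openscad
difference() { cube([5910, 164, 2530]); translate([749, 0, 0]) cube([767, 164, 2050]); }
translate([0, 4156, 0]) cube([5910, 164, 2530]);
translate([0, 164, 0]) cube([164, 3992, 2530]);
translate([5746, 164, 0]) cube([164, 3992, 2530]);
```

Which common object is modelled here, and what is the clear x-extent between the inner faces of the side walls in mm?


A single room. The interior width is 5582 mm.

Four walls enclosing a rectangle with a door in the front wall — a room. Outside width 5910 minus two 164 mm walls gives 5582 mm.


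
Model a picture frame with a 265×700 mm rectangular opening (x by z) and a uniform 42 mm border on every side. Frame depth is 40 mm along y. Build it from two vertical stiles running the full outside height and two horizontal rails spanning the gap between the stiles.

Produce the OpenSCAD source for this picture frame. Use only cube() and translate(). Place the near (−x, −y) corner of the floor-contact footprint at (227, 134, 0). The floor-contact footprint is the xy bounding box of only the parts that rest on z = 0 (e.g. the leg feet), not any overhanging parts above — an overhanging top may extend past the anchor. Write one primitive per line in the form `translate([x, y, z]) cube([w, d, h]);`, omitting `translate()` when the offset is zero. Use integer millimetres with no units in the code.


translate([227, 134, 0]) cube([42, 40, 784]);
translate([534, 134, 0]) cube([42, 40, 784]);
translate([269, 134, 0]) cube([265, 40, 42]);
translate([269, 134, 742]) cube([265, 40, 42]);


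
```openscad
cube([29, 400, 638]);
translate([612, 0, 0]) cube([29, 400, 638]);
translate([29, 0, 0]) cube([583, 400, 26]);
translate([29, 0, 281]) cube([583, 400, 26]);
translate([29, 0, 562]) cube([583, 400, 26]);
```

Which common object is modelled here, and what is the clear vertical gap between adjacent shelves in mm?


A bookshelf. The clear shelf gap is 255 mm.

Two tall side panels with 3 horizontal boards between them — a bookshelf. The first two shelf undersides are at z = 0 and z = 281; with shelf thickness 26, the clear gap is 281 − 0 − 26 = 255 mm.


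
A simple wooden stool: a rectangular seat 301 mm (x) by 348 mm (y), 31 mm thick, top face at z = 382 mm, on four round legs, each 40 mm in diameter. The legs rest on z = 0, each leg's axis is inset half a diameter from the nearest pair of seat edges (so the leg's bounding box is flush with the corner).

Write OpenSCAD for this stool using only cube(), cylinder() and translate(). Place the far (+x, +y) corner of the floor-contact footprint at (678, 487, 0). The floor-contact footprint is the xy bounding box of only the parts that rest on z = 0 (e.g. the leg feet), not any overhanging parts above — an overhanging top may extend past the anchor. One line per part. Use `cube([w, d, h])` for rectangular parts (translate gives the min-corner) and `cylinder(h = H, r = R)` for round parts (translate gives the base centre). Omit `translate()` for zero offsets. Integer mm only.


// leg_h = 382 - 31 = 351
translate([377, 139, 351]) cube([301, 348, 31]);
translate([397, 159, 0]) cylinder(h = 351, r = 20);
translate([658, 159, 0]) cylinder(h = 351, r = 20);
translate([397, 467, 0]) cylinder(h = 351, r = 20);
translate([658, 467, 0]) cylinder(h = 351, r = 20);


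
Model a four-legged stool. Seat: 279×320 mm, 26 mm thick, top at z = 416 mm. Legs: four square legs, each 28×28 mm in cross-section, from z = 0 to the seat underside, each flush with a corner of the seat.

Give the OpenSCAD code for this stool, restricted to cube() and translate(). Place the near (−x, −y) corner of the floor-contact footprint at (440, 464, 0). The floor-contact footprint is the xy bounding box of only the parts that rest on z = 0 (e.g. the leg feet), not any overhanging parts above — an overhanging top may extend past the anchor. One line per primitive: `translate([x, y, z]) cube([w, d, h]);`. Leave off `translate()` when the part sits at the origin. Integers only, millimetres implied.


translate([440, 464, 390]) cube([279, 320, 26]);
translate([440, 464, 0]) cube([28, 28, 390]);
translate([691, 464, 0]) cube([28, 28, 390]);
translate([440, 756, 0]) cube([28, 28, 390]);
translate([691, 756, 0]) cube([28, 28, 390]);


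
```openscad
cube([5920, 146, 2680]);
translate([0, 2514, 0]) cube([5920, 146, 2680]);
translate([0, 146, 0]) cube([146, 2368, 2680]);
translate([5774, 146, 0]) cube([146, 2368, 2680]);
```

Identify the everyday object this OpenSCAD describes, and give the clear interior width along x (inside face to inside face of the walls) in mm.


A house (or room) frame. The interior width is 5628 mm.

Four 2680 mm walls enclosing a rectangle with no floor or roof — a room or house frame. Outside width is 5920 mm and wall thickness is 146 mm, so the interior width is 5920 − 2 × 146 = 5628 mm.


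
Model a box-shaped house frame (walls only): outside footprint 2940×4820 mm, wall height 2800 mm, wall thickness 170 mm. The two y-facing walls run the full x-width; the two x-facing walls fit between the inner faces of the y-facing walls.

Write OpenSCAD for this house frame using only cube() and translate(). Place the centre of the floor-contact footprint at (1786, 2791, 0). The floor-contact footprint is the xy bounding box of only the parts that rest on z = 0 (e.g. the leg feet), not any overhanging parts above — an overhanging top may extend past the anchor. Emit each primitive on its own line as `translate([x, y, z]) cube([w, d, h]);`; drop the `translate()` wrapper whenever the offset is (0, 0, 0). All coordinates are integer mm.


translate([316, 381, 0]) cube([2940, 170, 2800]);
translate([316, 5031, 0]) cube([2940, 170, 2800]);
translate([316, 551, 0]) cube([170, 4480, 2800]);
translate([3086, 551, 0]) cube([170, 4480, 2800]);


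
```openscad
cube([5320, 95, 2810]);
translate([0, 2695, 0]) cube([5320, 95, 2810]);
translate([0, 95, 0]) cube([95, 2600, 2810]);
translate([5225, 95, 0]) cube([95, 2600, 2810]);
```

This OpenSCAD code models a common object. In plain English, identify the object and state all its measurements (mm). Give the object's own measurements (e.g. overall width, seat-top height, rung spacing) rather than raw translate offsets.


The wall frame of a small rectangular building: four walls, each 2810 mm tall and 95 mm thick, enclosing a footprint 5320 mm (x) by 2790 mm (y) outside-to-outside, with no floor or roof. The front and back walls (the −y and +y sides) span the full width; the two side walls fit between them.


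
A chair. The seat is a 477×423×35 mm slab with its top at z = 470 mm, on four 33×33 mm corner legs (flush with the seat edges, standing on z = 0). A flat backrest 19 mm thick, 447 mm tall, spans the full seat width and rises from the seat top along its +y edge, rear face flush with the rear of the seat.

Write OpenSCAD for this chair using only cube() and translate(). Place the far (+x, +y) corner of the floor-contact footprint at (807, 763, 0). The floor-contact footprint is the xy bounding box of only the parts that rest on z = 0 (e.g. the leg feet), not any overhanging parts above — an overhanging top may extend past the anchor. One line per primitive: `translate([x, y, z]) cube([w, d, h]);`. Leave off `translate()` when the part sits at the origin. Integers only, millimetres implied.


translate([330, 340, 435]) cube([477, 423, 35]);
translate([330, 340, 0]) cube([33, 33, 435]);
translate([774, 340, 0]) cube([33, 33, 435]);
translate([330, 730, 0]) cube([33, 33, 435]);
translate([774, 730, 0]) cube([33, 33, 435]);
translate([330, 744, 470]) cube([477, 19, 447]);


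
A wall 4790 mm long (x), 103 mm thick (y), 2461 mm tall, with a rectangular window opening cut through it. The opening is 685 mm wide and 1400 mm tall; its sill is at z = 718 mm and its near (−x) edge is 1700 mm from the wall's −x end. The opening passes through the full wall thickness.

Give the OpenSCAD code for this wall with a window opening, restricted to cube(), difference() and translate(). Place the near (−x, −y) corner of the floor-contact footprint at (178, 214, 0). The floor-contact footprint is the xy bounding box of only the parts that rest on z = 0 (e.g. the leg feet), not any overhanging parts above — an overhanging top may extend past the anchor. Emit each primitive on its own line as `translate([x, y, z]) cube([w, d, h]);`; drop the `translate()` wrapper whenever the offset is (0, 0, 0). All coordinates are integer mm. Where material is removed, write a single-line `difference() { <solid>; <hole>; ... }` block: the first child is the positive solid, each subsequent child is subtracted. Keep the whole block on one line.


difference() { translate([178, 214, 0]) cube([4790, 103, 2461]); translate([1878, 214, 718]) cube([685, 103, 1400]); }


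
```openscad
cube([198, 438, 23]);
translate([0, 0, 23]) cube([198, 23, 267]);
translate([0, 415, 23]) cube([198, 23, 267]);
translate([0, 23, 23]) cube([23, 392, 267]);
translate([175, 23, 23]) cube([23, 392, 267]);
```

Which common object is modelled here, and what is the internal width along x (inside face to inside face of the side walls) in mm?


An open box. The internal width is 152 mm.

A 198×438 base slab with four walls standing on it — an open box. The base is 198 mm wide and the walls are 23 mm thick, so the internal width is 198 − 2 × 23 = 152 mm.


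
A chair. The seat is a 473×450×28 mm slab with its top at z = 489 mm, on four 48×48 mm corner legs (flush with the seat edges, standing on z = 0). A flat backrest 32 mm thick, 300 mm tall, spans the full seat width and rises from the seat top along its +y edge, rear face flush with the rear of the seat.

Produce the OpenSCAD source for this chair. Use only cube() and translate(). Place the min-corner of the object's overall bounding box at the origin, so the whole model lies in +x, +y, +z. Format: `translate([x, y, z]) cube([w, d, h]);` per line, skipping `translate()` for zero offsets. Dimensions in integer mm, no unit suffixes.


translate([0, 0, 461]) cube([473, 450, 28]);
cube([48, 48, 461]);
translate([425, 0, 0]) cube([48, 48, 461]);
translate([0, 402, 0]) cube([48, 48, 461]);
translate([425, 402, 0]) cube([48, 48, 461]);
translate([0, 418, 489]) cube([473, 32, 300]);


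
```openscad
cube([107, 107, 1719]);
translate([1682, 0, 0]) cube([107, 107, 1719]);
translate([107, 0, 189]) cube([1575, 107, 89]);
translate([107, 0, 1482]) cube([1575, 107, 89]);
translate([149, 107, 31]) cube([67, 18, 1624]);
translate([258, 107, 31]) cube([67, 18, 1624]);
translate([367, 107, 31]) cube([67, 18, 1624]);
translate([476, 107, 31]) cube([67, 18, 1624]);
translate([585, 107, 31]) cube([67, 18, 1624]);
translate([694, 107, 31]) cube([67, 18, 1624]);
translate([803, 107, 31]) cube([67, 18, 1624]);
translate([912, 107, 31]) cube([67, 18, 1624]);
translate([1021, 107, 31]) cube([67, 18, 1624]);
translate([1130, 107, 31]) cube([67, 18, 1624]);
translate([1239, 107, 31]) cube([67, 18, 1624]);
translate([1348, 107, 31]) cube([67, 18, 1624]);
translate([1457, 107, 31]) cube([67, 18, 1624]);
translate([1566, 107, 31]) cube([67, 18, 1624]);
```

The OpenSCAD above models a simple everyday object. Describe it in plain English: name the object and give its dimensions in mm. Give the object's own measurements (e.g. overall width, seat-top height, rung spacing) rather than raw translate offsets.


A fence section. Two 107×107 mm posts, 1719 mm tall, stand on the floor with a clear span of 1575 mm between their inner faces. Two horizontal rails of 107×89 mm section span the gap between the posts with their undersides at z = 189 mm and z = 1482 mm, flush with the posts' −y face. 14 pickets, each 67 mm wide, 18 mm thick and 1624 mm tall, are fixed to the +y face of the rails with their bottoms at z = 31 mm, spaced across the span with a 42 mm gap after the −x post and between neighbouring pickets, with 49 mm left before the +x post.


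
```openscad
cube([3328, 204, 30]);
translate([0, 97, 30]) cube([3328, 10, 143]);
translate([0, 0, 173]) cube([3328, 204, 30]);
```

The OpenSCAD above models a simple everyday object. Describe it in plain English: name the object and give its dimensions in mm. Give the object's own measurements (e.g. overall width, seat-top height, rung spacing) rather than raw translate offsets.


An I-beam lying along x, 3328 mm long. Overall section height 203 mm. Two flanges 204 mm wide (y) and 30 mm thick, one on the floor and one at the top; a web 10 mm thick runs between them, centred on the flange width.


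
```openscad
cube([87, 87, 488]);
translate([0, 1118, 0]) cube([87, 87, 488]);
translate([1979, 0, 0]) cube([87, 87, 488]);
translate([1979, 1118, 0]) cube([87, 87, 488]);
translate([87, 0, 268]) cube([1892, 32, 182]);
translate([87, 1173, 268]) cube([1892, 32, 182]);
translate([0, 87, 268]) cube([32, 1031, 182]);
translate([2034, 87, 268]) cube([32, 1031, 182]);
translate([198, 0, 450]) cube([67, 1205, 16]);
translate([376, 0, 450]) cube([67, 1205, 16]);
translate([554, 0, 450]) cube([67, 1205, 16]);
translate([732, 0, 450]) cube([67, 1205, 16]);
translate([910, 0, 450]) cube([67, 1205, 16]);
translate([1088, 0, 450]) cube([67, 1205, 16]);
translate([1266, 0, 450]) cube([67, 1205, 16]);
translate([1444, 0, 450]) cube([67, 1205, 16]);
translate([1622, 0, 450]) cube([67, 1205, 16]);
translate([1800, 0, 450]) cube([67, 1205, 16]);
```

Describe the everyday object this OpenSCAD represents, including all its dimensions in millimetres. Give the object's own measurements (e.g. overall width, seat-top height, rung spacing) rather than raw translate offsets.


A bed frame 2066 mm long (x) by 1205 mm wide (y). Four 87×87 mm corner posts, 488 mm tall, at the corners of the footprint. Four rails of 32 mm thickness and 182 mm height run between adjacent posts with their undersides at z = 268 mm, their outer faces flush with the outside of the frame (the two x-running rails run between the posts' inner faces; the two y-running rails run between the posts' inner faces). 10 slats, each 67 mm wide (x) and 16 mm thick, lie across the top of the two x-running rails, running the full 1205 mm width of the frame in y; along x they sit between the end posts with a 111 mm gap after the −x posts and between neighbouring slats, leaving 112 mm before the +x posts.


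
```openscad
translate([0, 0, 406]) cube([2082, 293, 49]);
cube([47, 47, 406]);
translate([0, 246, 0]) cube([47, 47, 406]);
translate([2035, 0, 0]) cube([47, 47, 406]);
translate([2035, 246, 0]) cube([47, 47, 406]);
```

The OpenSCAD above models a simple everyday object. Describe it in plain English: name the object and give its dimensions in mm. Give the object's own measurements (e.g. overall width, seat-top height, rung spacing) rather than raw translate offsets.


A long wooden bench with a 2082 mm (x) × 293 mm (y) seat, 49 mm thick, its top surface 455 mm above the floor. Four 47 mm square legs at the seat corners, flush with the edges, run from z = 0 to the seat underside.


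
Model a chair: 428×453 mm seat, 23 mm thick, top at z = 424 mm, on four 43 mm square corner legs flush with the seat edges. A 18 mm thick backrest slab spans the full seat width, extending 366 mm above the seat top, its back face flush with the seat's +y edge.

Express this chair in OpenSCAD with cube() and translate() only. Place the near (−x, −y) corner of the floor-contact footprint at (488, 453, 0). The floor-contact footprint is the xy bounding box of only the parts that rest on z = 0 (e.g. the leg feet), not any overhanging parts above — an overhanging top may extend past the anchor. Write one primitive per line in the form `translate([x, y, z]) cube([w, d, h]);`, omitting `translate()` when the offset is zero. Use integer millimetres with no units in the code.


translate([488, 453, 401]) cube([428, 453, 23]);
translate([488, 453, 0]) cube([43, 43, 401]);
translate([873, 453, 0]) cube([43, 43, 401]);
translate([488, 863, 0]) cube([43, 43, 401]);
translate([873, 863, 0]) cube([43, 43, 401]);
translate([488, 888, 424]) cube([428, 18, 366]);


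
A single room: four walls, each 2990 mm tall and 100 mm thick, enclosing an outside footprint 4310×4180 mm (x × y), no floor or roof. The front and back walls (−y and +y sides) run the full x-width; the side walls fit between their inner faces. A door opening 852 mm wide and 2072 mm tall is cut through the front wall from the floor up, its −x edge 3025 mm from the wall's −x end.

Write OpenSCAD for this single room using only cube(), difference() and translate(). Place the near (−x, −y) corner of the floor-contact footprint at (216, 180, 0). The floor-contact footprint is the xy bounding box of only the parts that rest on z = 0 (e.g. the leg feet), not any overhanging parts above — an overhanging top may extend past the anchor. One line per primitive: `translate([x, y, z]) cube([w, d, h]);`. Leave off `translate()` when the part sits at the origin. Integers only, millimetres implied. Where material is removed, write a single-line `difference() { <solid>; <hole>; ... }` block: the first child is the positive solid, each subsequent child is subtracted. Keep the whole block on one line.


difference() { translate([216, 180, 0]) cube([4310, 100, 2990]); translate([3241, 180, 0]) cube([852, 100, 2072]); }
translate([216, 4260, 0]) cube([4310, 100, 2990]);
translate([216, 280, 0]) cube([100, 3980, 2990]);
translate([4426, 280, 0]) cube([100, 3980, 2990]);


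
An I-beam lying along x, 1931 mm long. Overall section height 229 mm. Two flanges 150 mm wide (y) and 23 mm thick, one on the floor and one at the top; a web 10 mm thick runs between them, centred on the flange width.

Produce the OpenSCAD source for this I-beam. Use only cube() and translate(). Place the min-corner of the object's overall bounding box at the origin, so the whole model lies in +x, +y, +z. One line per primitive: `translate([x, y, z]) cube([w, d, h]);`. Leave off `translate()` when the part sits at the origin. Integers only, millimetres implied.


cube([1931, 150, 23]);
translate([0, 70, 23]) cube([1931, 10, 183]);
translate([0, 0, 206]) cube([1931, 150, 23]);


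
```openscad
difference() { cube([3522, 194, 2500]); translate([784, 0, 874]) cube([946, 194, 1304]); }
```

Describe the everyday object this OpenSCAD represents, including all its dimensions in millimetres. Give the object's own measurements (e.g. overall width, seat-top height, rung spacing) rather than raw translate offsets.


A wall 3522 mm long (x), 194 mm thick (y), 2500 mm tall, with a rectangular window opening cut through it. The opening is 946 mm wide and 1304 mm tall; its sill is at z = 874 mm and its near (−x) edge is 784 mm from the wall's −x end. The opening passes through the full wall thickness.


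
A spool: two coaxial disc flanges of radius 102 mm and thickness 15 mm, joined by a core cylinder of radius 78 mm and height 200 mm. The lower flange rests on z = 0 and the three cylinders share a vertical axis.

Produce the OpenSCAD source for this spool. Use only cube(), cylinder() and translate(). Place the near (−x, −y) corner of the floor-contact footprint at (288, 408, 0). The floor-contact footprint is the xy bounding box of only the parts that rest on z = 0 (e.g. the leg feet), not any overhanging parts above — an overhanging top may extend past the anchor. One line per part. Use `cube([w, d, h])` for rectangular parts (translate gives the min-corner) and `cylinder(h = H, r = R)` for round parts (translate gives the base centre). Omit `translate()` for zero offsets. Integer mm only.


translate([390, 510, 0]) cylinder(h = 15, r = 102);
translate([390, 510, 15]) cylinder(h = 200, r = 78);
translate([390, 510, 215]) cylinder(h = 15, r = 102);


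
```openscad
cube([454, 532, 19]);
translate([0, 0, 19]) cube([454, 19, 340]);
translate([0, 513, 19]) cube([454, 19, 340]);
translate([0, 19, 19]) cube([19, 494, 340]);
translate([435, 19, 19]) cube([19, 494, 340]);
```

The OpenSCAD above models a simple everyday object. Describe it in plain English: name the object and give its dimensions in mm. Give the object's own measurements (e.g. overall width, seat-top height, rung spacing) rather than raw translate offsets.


An open-topped rectangular box: outside dimensions 454×532×359 mm, with a uniform wall and base thickness of 19 mm. The base is a full 454×532 slab on the floor; four walls sit on top of the base. The front and back walls (the −y and +y sides) span the full width; the two side walls fit between them.


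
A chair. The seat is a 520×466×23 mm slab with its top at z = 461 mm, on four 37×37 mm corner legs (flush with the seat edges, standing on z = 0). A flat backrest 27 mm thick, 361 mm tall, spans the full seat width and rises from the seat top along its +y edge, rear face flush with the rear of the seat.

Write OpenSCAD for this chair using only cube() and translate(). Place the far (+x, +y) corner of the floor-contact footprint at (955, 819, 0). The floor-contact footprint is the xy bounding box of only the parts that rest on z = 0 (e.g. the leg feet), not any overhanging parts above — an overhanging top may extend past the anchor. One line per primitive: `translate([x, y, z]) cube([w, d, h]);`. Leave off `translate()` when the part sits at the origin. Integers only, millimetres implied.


// leg_h = 461 - 23 = 438
translate([435, 353, 438]) cube([520, 466, 23]);
translate([435, 353, 0]) cube([37, 37, 438]);
translate([918, 353, 0]) cube([37, 37, 438]);
translate([435, 782, 0]) cube([37, 37, 438]);
translate([918, 782, 0]) cube([37, 37, 438]);
translate([435, 792, 461]) cube([520, 27, 361]);


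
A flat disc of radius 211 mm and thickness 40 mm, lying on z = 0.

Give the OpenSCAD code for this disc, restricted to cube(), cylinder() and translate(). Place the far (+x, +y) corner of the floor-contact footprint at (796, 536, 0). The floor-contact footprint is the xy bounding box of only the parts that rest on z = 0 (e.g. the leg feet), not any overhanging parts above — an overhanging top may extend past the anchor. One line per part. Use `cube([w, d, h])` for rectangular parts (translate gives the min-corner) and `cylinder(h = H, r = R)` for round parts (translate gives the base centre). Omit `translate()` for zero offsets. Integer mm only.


translate([585, 325, 0]) cylinder(h = 40, r = 211);


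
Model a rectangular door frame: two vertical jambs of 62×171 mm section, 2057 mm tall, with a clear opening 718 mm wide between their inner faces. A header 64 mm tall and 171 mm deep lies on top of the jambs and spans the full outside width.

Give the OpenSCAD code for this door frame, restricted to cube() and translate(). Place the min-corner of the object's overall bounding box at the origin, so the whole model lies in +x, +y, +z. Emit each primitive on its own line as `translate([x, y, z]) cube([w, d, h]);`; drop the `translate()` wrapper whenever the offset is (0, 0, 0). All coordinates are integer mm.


cube([62, 171, 2057]);
translate([780, 0, 0]) cube([62, 171, 2057]);
translate([0, 0, 2057]) cube([842, 171, 64]);


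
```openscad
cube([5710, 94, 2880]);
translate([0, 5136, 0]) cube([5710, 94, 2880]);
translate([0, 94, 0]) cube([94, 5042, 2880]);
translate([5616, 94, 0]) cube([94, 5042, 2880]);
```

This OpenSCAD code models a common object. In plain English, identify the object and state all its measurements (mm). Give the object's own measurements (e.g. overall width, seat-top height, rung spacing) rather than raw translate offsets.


The wall frame of a small rectangular building: four walls, each 2880 mm tall and 94 mm thick, enclosing a footprint 5710 mm (x) by 5230 mm (y) outside-to-outside, with no floor or roof. The front and back walls (the −y and +y sides) span the full width; the two side walls fit between them.


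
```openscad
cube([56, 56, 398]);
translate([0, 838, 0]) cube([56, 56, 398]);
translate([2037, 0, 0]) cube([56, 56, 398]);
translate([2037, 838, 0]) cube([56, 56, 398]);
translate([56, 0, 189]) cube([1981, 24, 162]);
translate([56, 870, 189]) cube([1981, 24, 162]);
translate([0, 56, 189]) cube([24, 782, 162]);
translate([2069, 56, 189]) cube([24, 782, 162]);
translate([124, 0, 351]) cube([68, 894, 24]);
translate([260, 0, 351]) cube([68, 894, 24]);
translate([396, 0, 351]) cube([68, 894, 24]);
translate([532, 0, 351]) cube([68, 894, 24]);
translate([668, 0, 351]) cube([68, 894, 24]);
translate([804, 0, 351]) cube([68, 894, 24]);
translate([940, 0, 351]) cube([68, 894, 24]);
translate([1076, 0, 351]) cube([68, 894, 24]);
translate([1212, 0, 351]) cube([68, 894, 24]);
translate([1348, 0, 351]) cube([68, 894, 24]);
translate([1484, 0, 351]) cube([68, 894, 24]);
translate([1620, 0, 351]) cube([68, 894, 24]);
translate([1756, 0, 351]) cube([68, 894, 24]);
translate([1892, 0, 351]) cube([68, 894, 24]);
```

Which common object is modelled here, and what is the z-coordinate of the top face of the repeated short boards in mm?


A bed frame. The slat-top height is 375 mm.

Four posts, four rails, and a row of slats — a bed frame. Slats sit on the rails at z = 189 + 162 = 351; with slat thickness 24, the top is 375 mm.


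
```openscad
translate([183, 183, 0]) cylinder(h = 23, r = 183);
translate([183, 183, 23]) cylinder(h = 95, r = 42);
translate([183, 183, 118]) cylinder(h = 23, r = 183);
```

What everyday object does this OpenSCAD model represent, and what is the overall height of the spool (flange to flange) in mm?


A spool. The overall height is 141 mm.

Three coaxial cylinders, large–small–large — a spool. Two 23 mm flanges and a 95 mm core give 23 + 95 + 23 = 141 mm.


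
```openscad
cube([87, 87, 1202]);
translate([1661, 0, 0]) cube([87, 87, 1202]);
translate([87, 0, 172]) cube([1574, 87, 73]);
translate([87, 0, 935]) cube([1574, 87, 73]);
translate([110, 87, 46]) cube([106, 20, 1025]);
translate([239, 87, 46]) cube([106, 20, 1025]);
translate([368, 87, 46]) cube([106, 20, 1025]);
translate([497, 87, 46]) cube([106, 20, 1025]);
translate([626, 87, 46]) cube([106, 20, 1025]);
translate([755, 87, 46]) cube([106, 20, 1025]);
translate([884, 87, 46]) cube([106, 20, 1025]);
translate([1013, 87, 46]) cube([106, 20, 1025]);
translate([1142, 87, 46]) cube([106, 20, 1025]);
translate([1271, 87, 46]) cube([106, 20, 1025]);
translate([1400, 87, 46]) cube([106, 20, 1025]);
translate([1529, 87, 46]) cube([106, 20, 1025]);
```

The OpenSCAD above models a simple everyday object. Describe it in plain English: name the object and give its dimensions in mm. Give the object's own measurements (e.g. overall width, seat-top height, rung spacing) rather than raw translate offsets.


A fence section. Two 87×87 mm posts, 1202 mm tall, stand on the floor with a clear span of 1574 mm between their inner faces. Two horizontal rails of 87×73 mm section span the gap between the posts with their undersides at z = 172 mm and z = 935 mm, flush with the posts' −y face. 12 pickets, each 106 mm wide, 20 mm thick and 1025 mm tall, are fixed to the +y face of the rails with their bottoms at z = 46 mm, spaced across the span with a 23 mm gap after the −x post and between neighbouring pickets, with 26 mm left before the +x post.


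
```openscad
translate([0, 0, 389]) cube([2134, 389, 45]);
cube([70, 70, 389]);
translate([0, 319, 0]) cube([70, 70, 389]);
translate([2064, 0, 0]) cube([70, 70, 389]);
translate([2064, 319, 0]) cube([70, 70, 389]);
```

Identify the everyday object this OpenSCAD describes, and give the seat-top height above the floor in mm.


A bench. The seat-top height is 434 mm.

A long slab on four corner posts — a bench. The slab sits at z = 389 with thickness 45, so the top is 389 + 45 = 434 mm.


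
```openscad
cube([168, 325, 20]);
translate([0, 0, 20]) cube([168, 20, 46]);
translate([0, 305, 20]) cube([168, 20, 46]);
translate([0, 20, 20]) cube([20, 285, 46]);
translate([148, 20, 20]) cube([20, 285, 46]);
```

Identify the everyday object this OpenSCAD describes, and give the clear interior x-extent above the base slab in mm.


An open box. The internal width is 128 mm.

A 168×325 base slab with four walls standing on it — an open box. The base is 168 mm wide and the walls are 20 mm thick, so the internal width is 168 − 2 × 20 = 128 mm.


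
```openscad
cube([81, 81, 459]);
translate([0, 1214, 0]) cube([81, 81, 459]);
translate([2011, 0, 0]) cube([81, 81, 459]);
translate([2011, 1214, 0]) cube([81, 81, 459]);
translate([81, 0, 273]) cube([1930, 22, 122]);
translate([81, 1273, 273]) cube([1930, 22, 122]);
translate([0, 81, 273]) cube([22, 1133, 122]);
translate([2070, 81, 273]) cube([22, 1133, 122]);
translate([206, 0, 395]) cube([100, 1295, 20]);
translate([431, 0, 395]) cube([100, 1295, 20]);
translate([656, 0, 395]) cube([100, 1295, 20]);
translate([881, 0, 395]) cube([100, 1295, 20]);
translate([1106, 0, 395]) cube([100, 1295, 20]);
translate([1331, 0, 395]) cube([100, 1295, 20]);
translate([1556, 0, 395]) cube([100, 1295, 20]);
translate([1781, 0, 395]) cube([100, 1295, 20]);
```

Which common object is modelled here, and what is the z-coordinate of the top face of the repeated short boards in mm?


A bed frame. The slat-top height is 415 mm.

Four posts, four rails, and a row of slats — a bed frame. Slats sit on the rails at z = 273 + 122 = 395; with slat thickness 20, the top is 415 mm.


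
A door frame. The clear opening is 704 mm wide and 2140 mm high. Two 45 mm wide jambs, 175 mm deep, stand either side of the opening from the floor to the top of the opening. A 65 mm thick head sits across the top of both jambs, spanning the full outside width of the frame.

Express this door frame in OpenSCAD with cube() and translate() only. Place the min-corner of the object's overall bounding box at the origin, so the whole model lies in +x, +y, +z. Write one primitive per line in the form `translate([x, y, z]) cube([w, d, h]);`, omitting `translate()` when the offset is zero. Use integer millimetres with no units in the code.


cube([45, 175, 2140]);
translate([749, 0, 0]) cube([45, 175, 2140]);
translate([0, 0, 2140]) cube([794, 175, 65]);


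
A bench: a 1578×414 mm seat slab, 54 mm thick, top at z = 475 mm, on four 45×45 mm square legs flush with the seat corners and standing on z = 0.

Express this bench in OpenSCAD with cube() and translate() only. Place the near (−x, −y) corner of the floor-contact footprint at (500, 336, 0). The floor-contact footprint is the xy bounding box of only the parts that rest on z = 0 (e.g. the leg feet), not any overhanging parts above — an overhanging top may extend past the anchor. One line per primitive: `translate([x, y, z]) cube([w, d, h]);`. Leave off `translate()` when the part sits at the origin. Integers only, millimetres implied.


// leg_h = 475 − 54 = 421
translate([500, 336, 421]) cube([1578, 414, 54]);
translate([500, 336, 0]) cube([45, 45, 421]);
translate([500, 705, 0]) cube([45, 45, 421]);
translate([2033, 336, 0]) cube([45, 45, 421]);
translate([2033, 705, 0]) cube([45, 45, 421]);


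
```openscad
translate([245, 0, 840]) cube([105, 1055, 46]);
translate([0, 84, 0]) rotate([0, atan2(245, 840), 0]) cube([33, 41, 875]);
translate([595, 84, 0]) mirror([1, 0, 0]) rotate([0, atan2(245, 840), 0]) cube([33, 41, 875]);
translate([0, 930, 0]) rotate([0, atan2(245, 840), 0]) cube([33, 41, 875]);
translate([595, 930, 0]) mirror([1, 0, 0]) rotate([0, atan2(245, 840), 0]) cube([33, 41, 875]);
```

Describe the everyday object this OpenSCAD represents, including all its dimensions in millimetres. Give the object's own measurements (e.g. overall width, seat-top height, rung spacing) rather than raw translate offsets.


A sawhorse. A 105×1055×46 mm beam (x, y, z) sits on two A-frame leg pairs. Each pair is two raked legs of 33×41 mm section (41 mm along y) splaying symmetrically in x. Each leg rises 840 mm vertically over 245 mm of horizontal reach and is 875 mm long along its own axis. Every leg's outer bottom edge rests on the floor and its outer top edge meets a bottom edge of the beam — the left legs (tilting toward +x) meet the beam's −x bottom edge, the right legs (their mirror images, tilting toward −x) meet its +x bottom edge — so the leg tops tuck under the beam, the beam's underside is 840 mm above the floor, and the feet are 595 mm apart outside-to-outside with the beam centred between them. The two leg pairs are set in 84 mm from either end of the beam.


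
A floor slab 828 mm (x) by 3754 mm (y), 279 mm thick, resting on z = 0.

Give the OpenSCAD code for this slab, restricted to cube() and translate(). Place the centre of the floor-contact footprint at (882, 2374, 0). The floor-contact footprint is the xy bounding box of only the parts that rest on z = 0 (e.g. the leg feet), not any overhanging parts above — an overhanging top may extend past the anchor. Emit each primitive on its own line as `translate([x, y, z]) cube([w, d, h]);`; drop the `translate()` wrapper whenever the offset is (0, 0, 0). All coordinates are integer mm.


translate([468, 497, 0]) cube([828, 3754, 279]);


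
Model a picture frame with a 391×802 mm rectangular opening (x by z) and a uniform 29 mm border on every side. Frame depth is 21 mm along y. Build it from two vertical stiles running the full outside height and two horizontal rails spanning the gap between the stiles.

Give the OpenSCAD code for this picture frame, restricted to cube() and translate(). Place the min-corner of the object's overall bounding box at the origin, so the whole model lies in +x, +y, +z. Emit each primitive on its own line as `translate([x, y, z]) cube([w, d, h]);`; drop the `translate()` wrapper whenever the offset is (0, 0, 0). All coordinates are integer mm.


cube([29, 21, 860]);
translate([420, 0, 0]) cube([29, 21, 860]);
translate([29, 0, 0]) cube([391, 21, 29]);
translate([29, 0, 831]) cube([391, 21, 29]);


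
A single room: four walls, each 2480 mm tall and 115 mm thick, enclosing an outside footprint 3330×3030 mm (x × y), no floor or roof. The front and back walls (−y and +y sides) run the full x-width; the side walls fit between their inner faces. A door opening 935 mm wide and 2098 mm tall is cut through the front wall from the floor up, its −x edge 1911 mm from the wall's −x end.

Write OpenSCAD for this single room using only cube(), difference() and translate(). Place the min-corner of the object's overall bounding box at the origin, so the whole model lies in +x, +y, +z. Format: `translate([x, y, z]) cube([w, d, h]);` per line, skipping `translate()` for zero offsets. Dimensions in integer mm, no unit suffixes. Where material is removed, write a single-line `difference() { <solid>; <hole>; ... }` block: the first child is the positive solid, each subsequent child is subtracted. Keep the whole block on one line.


difference() { cube([3330, 115, 2480]); translate([1911, 0, 0]) cube([935, 115, 2098]); }
translate([0, 2915, 0]) cube([3330, 115, 2480]);
translate([0, 115, 0]) cube([115, 2800, 2480]);
translate([3215, 115, 0]) cube([115, 2800, 2480]);


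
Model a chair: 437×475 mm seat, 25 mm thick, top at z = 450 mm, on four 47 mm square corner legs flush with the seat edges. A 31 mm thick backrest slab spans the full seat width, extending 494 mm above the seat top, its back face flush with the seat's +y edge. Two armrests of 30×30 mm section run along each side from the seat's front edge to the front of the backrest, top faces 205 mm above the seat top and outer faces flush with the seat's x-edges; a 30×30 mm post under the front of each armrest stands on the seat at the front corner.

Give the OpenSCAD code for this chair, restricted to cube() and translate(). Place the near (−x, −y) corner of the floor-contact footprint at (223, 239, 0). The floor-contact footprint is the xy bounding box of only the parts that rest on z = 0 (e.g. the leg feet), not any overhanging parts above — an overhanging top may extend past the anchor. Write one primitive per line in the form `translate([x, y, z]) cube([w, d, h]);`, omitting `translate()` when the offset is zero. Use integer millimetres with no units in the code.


// leg_h = 450 - 25 = 425
// arm post h = 205 - 30 = 175
translate([223, 239, 425]) cube([437, 475, 25]);
translate([223, 239, 0]) cube([47, 47, 425]);
translate([613, 239, 0]) cube([47, 47, 425]);
translate([223, 667, 0]) cube([47, 47, 425]);
translate([613, 667, 0]) cube([47, 47, 425]);
translate([223, 683, 450]) cube([437, 31, 494]);
translate([223, 239, 625]) cube([30, 444, 30]);
translate([630, 239, 625]) cube([30, 444, 30]);
translate([223, 239, 450]) cube([30, 30, 175]);
translate([630, 239, 450]) cube([30, 30, 175]);


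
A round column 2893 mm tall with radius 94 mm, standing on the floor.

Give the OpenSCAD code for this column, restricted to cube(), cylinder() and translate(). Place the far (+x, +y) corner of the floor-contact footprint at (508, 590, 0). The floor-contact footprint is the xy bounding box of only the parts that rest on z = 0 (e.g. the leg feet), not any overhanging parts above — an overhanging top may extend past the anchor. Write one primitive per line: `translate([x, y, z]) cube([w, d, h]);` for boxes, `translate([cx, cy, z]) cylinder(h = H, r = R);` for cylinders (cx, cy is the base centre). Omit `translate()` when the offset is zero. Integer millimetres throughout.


translate([414, 496, 0]) cylinder(h = 2893, r = 94);


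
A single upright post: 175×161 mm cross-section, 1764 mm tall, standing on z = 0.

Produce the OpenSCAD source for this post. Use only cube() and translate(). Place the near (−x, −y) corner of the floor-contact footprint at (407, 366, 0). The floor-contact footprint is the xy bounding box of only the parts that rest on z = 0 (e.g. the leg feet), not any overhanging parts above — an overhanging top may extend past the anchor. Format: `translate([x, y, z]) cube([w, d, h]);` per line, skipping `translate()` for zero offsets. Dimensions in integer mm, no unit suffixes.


translate([407, 366, 0]) cube([175, 161, 1764]);


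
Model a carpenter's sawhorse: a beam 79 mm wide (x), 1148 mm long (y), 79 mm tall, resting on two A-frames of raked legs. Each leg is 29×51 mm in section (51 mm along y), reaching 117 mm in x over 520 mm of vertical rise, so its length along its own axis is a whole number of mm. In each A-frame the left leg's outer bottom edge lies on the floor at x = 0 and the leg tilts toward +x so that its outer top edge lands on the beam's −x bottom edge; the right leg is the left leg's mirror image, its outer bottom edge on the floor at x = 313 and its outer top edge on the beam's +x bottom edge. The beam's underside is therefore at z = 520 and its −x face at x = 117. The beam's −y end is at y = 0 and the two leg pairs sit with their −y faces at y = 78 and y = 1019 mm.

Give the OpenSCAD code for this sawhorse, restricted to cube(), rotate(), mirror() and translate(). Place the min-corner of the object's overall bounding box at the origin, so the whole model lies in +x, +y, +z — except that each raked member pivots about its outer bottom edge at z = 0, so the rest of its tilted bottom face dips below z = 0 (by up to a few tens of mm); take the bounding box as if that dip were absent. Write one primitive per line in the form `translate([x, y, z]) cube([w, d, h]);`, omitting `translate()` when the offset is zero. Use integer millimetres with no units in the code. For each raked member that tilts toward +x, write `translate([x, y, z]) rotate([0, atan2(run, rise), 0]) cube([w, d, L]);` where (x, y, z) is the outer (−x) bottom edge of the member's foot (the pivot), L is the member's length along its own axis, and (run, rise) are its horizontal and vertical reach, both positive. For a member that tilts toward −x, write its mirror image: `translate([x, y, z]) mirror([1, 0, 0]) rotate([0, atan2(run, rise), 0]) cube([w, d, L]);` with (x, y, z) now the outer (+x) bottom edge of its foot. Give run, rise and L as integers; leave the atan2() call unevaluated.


translate([117, 0, 520]) cube([79, 1148, 79]);
translate([0, 78, 0]) rotate([0, atan2(117, 520), 0]) cube([29, 51, 533]);
translate([313, 78, 0]) mirror([1, 0, 0]) rotate([0, atan2(117, 520), 0]) cube([29, 51, 533]);
translate([0, 1019, 0]) rotate([0, atan2(117, 520), 0]) cube([29, 51, 533]);
translate([313, 1019, 0]) mirror([1, 0, 0]) rotate([0, atan2(117, 520), 0]) cube([29, 51, 533]);
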